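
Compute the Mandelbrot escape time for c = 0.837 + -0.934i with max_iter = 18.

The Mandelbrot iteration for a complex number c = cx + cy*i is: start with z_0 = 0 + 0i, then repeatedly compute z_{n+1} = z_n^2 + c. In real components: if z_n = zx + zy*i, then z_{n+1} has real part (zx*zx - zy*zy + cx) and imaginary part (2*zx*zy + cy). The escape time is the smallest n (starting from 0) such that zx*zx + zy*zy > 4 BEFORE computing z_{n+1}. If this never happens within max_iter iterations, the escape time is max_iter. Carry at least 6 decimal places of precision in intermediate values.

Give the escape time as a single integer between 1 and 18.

Answer: 2

Derivation:
z_0 = 0 + 0i, c = 0.8370 + -0.9340i
Iter 1: z = 0.8370 + -0.9340i, |z|^2 = 1.5729
Iter 2: z = 0.6652 + -2.4975i, |z|^2 = 6.6801
Escaped at iteration 2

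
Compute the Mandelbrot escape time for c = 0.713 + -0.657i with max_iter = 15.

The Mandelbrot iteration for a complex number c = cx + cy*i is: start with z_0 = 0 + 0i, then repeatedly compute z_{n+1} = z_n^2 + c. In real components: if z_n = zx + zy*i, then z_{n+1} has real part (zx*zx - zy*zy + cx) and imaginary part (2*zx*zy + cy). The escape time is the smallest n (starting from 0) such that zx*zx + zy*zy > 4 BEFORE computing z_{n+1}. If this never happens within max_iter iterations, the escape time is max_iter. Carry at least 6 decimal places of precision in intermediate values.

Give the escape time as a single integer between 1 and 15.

Answer: 3

Derivation:
z_0 = 0 + 0i, c = 0.7130 + -0.6570i
Iter 1: z = 0.7130 + -0.6570i, |z|^2 = 0.9400
Iter 2: z = 0.7897 + -1.5939i, |z|^2 = 3.1641
Iter 3: z = -1.2038 + -3.1744i, |z|^2 = 11.5262
Escaped at iteration 3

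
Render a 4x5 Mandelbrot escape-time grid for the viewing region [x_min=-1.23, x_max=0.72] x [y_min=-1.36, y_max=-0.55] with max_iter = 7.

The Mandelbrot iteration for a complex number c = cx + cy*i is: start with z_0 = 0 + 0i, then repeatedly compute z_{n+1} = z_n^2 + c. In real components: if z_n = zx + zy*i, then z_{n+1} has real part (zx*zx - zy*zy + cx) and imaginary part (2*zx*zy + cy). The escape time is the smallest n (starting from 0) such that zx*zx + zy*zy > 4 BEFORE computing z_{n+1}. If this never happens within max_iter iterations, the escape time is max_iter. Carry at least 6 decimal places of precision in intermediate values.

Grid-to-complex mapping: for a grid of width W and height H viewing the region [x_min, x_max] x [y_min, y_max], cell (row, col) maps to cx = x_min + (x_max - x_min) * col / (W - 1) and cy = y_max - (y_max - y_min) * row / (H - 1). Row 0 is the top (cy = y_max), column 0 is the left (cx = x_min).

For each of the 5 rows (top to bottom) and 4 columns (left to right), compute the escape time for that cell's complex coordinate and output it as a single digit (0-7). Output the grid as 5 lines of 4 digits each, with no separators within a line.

Answer: 4773
3673
3452
3332
2222

Derivation:
(row=0, col=0): c = -1.2300 + -0.5500i → escape time 4
(row=0, col=1): c = -0.5800 + -0.5500i → escape time 7
(row=0, col=2): c = 0.0700 + -0.5500i → escape time 7
(row=0, col=3): c = 0.7200 + -0.5500i → escape time 3
(row=1, col=0): c = -1.2300 + -0.7525i → escape time 3
(row=1, col=1): c = -0.5800 + -0.7525i → escape time 6
(row=1, col=2): c = 0.0700 + -0.7525i → escape time 7
(row=1, col=3): c = 0.7200 + -0.7525i → escape time 3
(row=2, col=0): c = -1.2300 + -0.9550i → escape time 3
(row=2, col=1): c = -0.5800 + -0.9550i → escape time 4
(row=2, col=2): c = 0.0700 + -0.9550i → escape time 5
(row=2, col=3): c = 0.7200 + -0.9550i → escape time 2
(row=3, col=0): c = -1.2300 + -1.1575i → escape time 3
(row=3, col=1): c = -0.5800 + -1.1575i → escape time 3
(row=3, col=2): c = 0.0700 + -1.1575i → escape time 3
(row=3, col=3): c = 0.7200 + -1.1575i → escape time 2
(row=4, col=0): c = -1.2300 + -1.3600i → escape time 2
(row=4, col=1): c = -0.5800 + -1.3600i → escape time 2
(row=4, col=2): c = 0.0700 + -1.3600i → escape time 2
(row=4, col=3): c = 0.7200 + -1.3600i → escape time 2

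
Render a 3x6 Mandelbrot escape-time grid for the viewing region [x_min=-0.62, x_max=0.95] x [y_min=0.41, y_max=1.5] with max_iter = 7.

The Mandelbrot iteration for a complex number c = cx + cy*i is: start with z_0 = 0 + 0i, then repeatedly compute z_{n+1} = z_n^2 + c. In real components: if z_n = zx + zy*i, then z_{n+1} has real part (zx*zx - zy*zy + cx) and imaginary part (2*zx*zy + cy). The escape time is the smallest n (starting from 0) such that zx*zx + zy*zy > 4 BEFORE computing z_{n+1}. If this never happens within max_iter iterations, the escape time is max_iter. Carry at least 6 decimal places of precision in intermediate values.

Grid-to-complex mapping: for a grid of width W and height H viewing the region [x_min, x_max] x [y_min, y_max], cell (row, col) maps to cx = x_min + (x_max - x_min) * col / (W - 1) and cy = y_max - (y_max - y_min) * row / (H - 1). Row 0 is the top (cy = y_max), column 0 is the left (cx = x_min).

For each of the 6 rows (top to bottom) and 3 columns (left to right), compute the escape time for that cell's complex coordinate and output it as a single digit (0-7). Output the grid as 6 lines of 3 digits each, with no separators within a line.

Answer: 222
322
342
452
772
772

Derivation:
(row=0, col=0): c = -0.6200 + 1.5000i → escape time 2
(row=0, col=1): c = 0.1650 + 1.5000i → escape time 2
(row=0, col=2): c = 0.9500 + 1.5000i → escape time 2
(row=1, col=0): c = -0.6200 + 1.2820i → escape time 3
(row=1, col=1): c = 0.1650 + 1.2820i → escape time 2
(row=1, col=2): c = 0.9500 + 1.2820i → escape time 2
(row=2, col=0): c = -0.6200 + 1.0640i → escape time 3
(row=2, col=1): c = 0.1650 + 1.0640i → escape time 4
(row=2, col=2): c = 0.9500 + 1.0640i → escape time 2
(row=3, col=0): c = -0.6200 + 0.8460i → escape time 4
(row=3, col=1): c = 0.1650 + 0.8460i → escape time 5
(row=3, col=2): c = 0.9500 + 0.8460i → escape time 2
(row=4, col=0): c = -0.6200 + 0.6280i → escape time 7
(row=4, col=1): c = 0.1650 + 0.6280i → escape time 7
(row=4, col=2): c = 0.9500 + 0.6280i → escape time 2
(row=5, col=0): c = -0.6200 + 0.4100i → escape time 7
(row=5, col=1): c = 0.1650 + 0.4100i → escape time 7
(row=5, col=2): c = 0.9500 + 0.4100i → escape time 2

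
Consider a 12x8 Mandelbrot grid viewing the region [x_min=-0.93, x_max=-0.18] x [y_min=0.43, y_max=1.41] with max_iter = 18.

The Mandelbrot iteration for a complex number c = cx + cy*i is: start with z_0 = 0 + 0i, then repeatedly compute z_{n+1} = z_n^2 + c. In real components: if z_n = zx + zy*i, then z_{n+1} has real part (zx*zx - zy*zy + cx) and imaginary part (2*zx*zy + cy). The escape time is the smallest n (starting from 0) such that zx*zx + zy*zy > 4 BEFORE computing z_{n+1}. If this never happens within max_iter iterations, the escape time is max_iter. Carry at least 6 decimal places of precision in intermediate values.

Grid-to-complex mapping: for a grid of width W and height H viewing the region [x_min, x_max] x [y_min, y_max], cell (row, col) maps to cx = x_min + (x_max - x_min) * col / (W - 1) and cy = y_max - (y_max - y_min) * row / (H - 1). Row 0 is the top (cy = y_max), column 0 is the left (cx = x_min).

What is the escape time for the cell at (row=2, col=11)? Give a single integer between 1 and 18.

z_0 = 0 + 0i, c = -0.1800 + 1.1300i
Iter 1: z = -0.1800 + 1.1300i, |z|^2 = 1.3093
Iter 2: z = -1.4245 + 0.7232i, |z|^2 = 2.5522
Iter 3: z = 1.3262 + -0.9304i, |z|^2 = 2.6244
Iter 4: z = 0.7131 + -1.3378i, |z|^2 = 2.2981
Iter 5: z = -1.4610 + -0.7780i, |z|^2 = 2.7398
Iter 6: z = 1.3494 + 3.4032i, |z|^2 = 13.4030
Escaped at iteration 6

Answer: 6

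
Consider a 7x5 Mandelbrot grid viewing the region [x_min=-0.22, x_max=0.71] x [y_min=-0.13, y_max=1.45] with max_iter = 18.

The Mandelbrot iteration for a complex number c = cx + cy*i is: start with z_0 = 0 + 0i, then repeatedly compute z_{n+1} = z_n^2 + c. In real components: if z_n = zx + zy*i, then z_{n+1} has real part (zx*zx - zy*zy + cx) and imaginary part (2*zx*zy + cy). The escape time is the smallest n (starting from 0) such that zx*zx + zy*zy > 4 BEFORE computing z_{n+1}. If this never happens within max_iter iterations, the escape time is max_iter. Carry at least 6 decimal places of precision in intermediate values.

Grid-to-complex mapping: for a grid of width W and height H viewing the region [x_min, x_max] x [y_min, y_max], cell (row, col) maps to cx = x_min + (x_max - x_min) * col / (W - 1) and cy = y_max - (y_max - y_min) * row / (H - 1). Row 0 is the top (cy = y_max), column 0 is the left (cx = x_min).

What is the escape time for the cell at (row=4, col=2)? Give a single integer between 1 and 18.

Answer: 18

Derivation:
z_0 = 0 + 0i, c = 0.0900 + -0.1300i
Iter 1: z = 0.0900 + -0.1300i, |z|^2 = 0.0250
Iter 2: z = 0.0812 + -0.1534i, |z|^2 = 0.0301
Iter 3: z = 0.0731 + -0.1549i, |z|^2 = 0.0293
Iter 4: z = 0.0713 + -0.1526i, |z|^2 = 0.0284
Iter 5: z = 0.0718 + -0.1518i, |z|^2 = 0.0282
Iter 6: z = 0.0721 + -0.1518i, |z|^2 = 0.0282
Iter 7: z = 0.0722 + -0.1519i, |z|^2 = 0.0283
Iter 8: z = 0.0721 + -0.1519i, |z|^2 = 0.0283
Iter 9: z = 0.0721 + -0.1519i, |z|^2 = 0.0283
Iter 10: z = 0.0721 + -0.1519i, |z|^2 = 0.0283
Iter 11: z = 0.0721 + -0.1519i, |z|^2 = 0.0283
Iter 12: z = 0.0721 + -0.1519i, |z|^2 = 0.0283
Iter 13: z = 0.0721 + -0.1519i, |z|^2 = 0.0283
Iter 14: z = 0.0721 + -0.1519i, |z|^2 = 0.0283
Iter 15: z = 0.0721 + -0.1519i, |z|^2 = 0.0283
Iter 16: z = 0.0721 + -0.1519i, |z|^2 = 0.0283
Iter 17: z = 0.0721 + -0.1519i, |z|^2 = 0.0283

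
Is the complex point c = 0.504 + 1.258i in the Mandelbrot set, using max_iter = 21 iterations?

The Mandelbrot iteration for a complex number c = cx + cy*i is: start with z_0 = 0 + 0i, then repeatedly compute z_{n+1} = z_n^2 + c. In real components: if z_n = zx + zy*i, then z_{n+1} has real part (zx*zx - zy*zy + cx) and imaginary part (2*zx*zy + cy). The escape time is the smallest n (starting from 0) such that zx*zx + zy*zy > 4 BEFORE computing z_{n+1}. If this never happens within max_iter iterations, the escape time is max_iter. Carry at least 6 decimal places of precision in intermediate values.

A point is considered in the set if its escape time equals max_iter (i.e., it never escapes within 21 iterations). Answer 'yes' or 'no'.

Answer: no

Derivation:
z_0 = 0 + 0i, c = 0.5040 + 1.2580i
Iter 1: z = 0.5040 + 1.2580i, |z|^2 = 1.8366
Iter 2: z = -0.8245 + 2.5261i, |z|^2 = 7.0609
Escaped at iteration 2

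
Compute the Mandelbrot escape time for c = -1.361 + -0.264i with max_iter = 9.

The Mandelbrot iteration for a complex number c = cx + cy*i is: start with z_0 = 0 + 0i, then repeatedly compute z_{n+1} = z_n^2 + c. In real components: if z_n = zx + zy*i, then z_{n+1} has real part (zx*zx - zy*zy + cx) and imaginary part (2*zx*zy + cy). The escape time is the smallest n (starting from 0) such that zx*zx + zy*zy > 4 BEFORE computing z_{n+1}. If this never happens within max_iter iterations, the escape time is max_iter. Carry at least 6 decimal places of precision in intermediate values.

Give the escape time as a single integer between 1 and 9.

z_0 = 0 + 0i, c = -1.3610 + -0.2640i
Iter 1: z = -1.3610 + -0.2640i, |z|^2 = 1.9220
Iter 2: z = 0.4216 + 0.4546i, |z|^2 = 0.3844
Iter 3: z = -1.3899 + 0.1193i, |z|^2 = 1.9461
Iter 4: z = 0.5566 + -0.5958i, |z|^2 = 0.6647
Iter 5: z = -1.4062 + -0.9272i, |z|^2 = 2.8369
Iter 6: z = -0.2434 + 2.3435i, |z|^2 = 5.5513
Escaped at iteration 6

Answer: 6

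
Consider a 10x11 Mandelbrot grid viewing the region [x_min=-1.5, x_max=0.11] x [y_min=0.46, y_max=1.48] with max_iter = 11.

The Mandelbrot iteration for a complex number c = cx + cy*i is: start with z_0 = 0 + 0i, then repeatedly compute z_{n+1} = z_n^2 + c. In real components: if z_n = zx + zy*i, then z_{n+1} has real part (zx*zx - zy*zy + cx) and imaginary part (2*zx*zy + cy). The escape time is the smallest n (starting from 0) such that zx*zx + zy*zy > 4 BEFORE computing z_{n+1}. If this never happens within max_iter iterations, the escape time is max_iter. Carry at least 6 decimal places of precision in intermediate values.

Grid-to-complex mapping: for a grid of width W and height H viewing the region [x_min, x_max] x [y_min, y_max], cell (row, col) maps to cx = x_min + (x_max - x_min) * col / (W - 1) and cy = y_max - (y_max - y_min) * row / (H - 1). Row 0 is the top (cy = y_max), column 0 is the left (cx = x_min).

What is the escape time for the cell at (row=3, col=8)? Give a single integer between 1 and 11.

Answer: 3

Derivation:
z_0 = 0 + 0i, c = -0.0689 + 1.1740i
Iter 1: z = -0.0689 + 1.1740i, |z|^2 = 1.3830
Iter 2: z = -1.4424 + 1.0122i, |z|^2 = 3.1052
Iter 3: z = 0.9870 + -1.7462i, |z|^2 = 4.0234
Escaped at iteration 3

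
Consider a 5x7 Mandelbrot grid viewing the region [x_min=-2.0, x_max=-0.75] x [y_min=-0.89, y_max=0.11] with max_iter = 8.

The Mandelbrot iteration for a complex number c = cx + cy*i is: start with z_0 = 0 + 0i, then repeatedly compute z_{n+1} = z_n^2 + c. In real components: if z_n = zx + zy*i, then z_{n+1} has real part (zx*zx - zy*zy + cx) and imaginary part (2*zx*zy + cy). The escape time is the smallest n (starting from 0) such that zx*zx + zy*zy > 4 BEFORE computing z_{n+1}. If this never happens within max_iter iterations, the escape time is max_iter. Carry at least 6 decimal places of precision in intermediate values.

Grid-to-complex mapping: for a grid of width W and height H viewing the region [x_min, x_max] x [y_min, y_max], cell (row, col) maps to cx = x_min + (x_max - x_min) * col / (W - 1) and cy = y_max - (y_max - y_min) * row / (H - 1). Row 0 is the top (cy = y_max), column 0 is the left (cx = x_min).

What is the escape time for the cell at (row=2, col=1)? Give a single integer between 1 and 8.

z_0 = 0 + 0i, c = -1.6875 + -0.2233i
Iter 1: z = -1.6875 + -0.2233i, |z|^2 = 2.8975
Iter 2: z = 1.1103 + 0.5304i, |z|^2 = 1.5141
Iter 3: z = -0.7361 + 0.9545i, |z|^2 = 1.4529
Iter 4: z = -2.0567 + -1.6286i, |z|^2 = 6.8821
Escaped at iteration 4

Answer: 4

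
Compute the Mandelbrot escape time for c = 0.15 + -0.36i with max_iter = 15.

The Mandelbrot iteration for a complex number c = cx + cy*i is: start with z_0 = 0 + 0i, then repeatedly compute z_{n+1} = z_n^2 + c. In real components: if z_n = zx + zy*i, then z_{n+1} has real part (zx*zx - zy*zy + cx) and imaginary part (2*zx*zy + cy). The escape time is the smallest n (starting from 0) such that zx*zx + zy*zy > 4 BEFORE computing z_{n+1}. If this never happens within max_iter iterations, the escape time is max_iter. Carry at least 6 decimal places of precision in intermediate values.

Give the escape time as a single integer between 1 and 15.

Answer: 15

Derivation:
z_0 = 0 + 0i, c = 0.1500 + -0.3600i
Iter 1: z = 0.1500 + -0.3600i, |z|^2 = 0.1521
Iter 2: z = 0.0429 + -0.4680i, |z|^2 = 0.2209
Iter 3: z = -0.0672 + -0.4002i, |z|^2 = 0.1646
Iter 4: z = -0.0056 + -0.3062i, |z|^2 = 0.0938
Iter 5: z = 0.0563 + -0.3566i, |z|^2 = 0.1303
Iter 6: z = 0.0260 + -0.4001i, |z|^2 = 0.1608
Iter 7: z = -0.0094 + -0.3808i, |z|^2 = 0.1451
Iter 8: z = 0.0051 + -0.3528i, |z|^2 = 0.1245
Iter 9: z = 0.0255 + -0.3636i, |z|^2 = 0.1328
Iter 10: z = 0.0185 + -0.3786i, |z|^2 = 0.1437
Iter 11: z = 0.0070 + -0.3740i, |z|^2 = 0.1399
Iter 12: z = 0.0102 + -0.3653i, |z|^2 = 0.1335
Iter 13: z = 0.0167 + -0.3674i, |z|^2 = 0.1353
Iter 14: z = 0.0153 + -0.3723i, |z|^2 = 0.1388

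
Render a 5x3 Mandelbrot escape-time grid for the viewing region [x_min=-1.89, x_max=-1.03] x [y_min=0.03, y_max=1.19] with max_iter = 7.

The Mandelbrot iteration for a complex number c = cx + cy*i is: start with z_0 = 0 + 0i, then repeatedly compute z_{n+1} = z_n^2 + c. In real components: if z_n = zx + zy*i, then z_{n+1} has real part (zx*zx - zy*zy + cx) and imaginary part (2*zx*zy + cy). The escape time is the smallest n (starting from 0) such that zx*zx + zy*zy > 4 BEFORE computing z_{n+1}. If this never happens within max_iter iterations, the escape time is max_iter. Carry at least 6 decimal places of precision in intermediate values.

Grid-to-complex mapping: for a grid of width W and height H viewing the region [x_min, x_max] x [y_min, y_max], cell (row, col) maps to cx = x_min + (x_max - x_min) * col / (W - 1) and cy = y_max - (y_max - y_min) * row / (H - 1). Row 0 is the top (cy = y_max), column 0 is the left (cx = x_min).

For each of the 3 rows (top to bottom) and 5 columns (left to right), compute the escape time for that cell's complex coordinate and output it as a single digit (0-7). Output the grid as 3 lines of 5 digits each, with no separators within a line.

(row=0, col=0): c = -1.8900 + 1.1900i → escape time 1
(row=0, col=1): c = -1.6750 + 1.1900i → escape time 1
(row=0, col=2): c = -1.4600 + 1.1900i → escape time 2
(row=0, col=3): c = -1.2450 + 1.1900i → escape time 2
(row=0, col=4): c = -1.0300 + 1.1900i → escape time 3
(row=1, col=0): c = -1.8900 + 0.6100i → escape time 2
(row=1, col=1): c = -1.6750 + 0.6100i → escape time 3
(row=1, col=2): c = -1.4600 + 0.6100i → escape time 3
(row=1, col=3): c = -1.2450 + 0.6100i → escape time 3
(row=1, col=4): c = -1.0300 + 0.6100i → escape time 4
(row=2, col=0): c = -1.8900 + 0.0300i → escape time 6
(row=2, col=1): c = -1.6750 + 0.0300i → escape time 7
(row=2, col=2): c = -1.4600 + 0.0300i → escape time 7
(row=2, col=3): c = -1.2450 + 0.0300i → escape time 7
(row=2, col=4): c = -1.0300 + 0.0300i → escape time 7

Answer: 11223
23334
67777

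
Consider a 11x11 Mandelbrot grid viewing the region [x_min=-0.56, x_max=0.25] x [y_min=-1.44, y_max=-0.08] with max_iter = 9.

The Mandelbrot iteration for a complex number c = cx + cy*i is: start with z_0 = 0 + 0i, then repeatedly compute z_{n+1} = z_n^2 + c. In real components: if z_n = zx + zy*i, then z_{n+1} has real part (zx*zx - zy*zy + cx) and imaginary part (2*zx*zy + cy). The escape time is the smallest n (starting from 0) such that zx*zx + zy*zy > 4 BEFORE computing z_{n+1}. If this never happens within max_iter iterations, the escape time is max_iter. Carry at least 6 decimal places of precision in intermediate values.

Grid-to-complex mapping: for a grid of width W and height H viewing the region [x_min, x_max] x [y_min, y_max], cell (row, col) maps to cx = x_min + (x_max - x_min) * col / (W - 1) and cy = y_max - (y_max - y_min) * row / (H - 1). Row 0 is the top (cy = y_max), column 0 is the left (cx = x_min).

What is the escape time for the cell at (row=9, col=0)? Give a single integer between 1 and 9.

z_0 = 0 + 0i, c = -0.5600 + -1.3040i
Iter 1: z = -0.5600 + -1.3040i, |z|^2 = 2.0140
Iter 2: z = -1.9468 + 0.1565i, |z|^2 = 3.8146
Iter 3: z = 3.2056 + -1.9133i, |z|^2 = 13.9365
Escaped at iteration 3

Answer: 3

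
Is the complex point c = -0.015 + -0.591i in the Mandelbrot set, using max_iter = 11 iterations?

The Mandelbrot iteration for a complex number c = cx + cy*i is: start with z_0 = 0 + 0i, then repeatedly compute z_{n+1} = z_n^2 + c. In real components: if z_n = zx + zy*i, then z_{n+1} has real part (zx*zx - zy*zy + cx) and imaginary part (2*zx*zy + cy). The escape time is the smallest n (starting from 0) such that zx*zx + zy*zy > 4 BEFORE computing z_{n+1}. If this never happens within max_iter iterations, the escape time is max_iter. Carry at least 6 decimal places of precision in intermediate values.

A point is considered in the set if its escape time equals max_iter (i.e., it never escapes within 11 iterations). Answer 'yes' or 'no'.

Answer: yes

Derivation:
z_0 = 0 + 0i, c = -0.0150 + -0.5910i
Iter 1: z = -0.0150 + -0.5910i, |z|^2 = 0.3495
Iter 2: z = -0.3641 + -0.5733i, |z|^2 = 0.4612
Iter 3: z = -0.2111 + -0.1736i, |z|^2 = 0.0747
Iter 4: z = -0.0006 + -0.5177i, |z|^2 = 0.2680
Iter 5: z = -0.2830 + -0.5904i, |z|^2 = 0.4287
Iter 6: z = -0.2835 + -0.2568i, |z|^2 = 0.1463
Iter 7: z = -0.0006 + -0.4454i, |z|^2 = 0.1984
Iter 8: z = -0.2134 + -0.5905i, |z|^2 = 0.3942
Iter 9: z = -0.3181 + -0.3390i, |z|^2 = 0.2161
Iter 10: z = -0.0287 + -0.3753i, |z|^2 = 0.1417
Did not escape in 11 iterations → in set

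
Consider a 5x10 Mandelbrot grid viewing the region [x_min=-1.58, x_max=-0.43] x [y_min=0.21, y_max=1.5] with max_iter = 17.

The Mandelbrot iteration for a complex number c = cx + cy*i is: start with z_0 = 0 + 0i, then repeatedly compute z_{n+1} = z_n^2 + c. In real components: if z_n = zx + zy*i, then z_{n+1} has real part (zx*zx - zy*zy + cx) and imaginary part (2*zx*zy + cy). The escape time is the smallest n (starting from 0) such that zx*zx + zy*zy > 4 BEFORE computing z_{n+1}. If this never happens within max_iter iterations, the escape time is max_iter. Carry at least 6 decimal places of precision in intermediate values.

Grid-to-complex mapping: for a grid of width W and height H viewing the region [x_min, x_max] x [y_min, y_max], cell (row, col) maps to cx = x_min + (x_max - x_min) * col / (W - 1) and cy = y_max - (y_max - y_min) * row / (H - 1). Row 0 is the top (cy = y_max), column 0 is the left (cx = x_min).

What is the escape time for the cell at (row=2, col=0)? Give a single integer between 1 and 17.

Answer: 2

Derivation:
z_0 = 0 + 0i, c = -1.5800 + 1.2133i
Iter 1: z = -1.5800 + 1.2133i, |z|^2 = 3.9686
Iter 2: z = -0.5558 + -2.6208i, |z|^2 = 7.1775
Escaped at iteration 2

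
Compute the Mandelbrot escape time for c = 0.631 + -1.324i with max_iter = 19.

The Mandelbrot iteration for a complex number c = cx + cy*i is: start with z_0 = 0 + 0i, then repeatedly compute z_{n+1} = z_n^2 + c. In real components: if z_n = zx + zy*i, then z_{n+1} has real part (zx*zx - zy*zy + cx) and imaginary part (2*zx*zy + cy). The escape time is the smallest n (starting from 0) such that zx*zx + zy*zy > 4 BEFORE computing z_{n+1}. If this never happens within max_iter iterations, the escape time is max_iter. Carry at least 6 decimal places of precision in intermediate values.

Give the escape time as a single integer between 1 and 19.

Answer: 2

Derivation:
z_0 = 0 + 0i, c = 0.6310 + -1.3240i
Iter 1: z = 0.6310 + -1.3240i, |z|^2 = 2.1511
Iter 2: z = -0.7238 + -2.9949i, |z|^2 = 9.4933
Escaped at iteration 2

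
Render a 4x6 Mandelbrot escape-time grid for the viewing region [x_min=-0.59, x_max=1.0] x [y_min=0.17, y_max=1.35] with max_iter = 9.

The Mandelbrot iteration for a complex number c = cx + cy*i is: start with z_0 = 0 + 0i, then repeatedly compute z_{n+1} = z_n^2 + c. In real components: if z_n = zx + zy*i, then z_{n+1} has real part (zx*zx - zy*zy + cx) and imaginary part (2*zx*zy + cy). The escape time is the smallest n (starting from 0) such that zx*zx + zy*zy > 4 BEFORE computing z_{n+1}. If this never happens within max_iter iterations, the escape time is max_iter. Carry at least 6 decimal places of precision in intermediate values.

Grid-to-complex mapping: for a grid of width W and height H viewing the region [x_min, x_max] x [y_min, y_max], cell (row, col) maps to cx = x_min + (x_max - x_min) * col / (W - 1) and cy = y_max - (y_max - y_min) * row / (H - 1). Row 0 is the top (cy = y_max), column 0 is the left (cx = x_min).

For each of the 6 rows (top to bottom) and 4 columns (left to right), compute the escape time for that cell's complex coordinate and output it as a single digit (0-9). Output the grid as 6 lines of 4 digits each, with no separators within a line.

Answer: 2222
3522
4932
9942
9972
9962

Derivation:
(row=0, col=0): c = -0.5900 + 1.3500i → escape time 2
(row=0, col=1): c = -0.0600 + 1.3500i → escape time 2
(row=0, col=2): c = 0.4700 + 1.3500i → escape time 2
(row=0, col=3): c = 1.0000 + 1.3500i → escape time 2
(row=1, col=0): c = -0.5900 + 1.1140i → escape time 3
(row=1, col=1): c = -0.0600 + 1.1140i → escape time 5
(row=1, col=2): c = 0.4700 + 1.1140i → escape time 2
(row=1, col=3): c = 1.0000 + 1.1140i → escape time 2
(row=2, col=0): c = -0.5900 + 0.8780i → escape time 4
(row=2, col=1): c = -0.0600 + 0.8780i → escape time 9
(row=2, col=2): c = 0.4700 + 0.8780i → escape time 3
(row=2, col=3): c = 1.0000 + 0.8780i → escape time 2
(row=3, col=0): c = -0.5900 + 0.6420i → escape time 9
(row=3, col=1): c = -0.0600 + 0.6420i → escape time 9
(row=3, col=2): c = 0.4700 + 0.6420i → escape time 4
(row=3, col=3): c = 1.0000 + 0.6420i → escape time 2
(row=4, col=0): c = -0.5900 + 0.4060i → escape time 9
(row=4, col=1): c = -0.0600 + 0.4060i → escape time 9
(row=4, col=2): c = 0.4700 + 0.4060i → escape time 7
(row=4, col=3): c = 1.0000 + 0.4060i → escape time 2
(row=5, col=0): c = -0.5900 + 0.1700i → escape time 9
(row=5, col=1): c = -0.0600 + 0.1700i → escape time 9
(row=5, col=2): c = 0.4700 + 0.1700i → escape time 6
(row=5, col=3): c = 1.0000 + 0.1700i → escape time 2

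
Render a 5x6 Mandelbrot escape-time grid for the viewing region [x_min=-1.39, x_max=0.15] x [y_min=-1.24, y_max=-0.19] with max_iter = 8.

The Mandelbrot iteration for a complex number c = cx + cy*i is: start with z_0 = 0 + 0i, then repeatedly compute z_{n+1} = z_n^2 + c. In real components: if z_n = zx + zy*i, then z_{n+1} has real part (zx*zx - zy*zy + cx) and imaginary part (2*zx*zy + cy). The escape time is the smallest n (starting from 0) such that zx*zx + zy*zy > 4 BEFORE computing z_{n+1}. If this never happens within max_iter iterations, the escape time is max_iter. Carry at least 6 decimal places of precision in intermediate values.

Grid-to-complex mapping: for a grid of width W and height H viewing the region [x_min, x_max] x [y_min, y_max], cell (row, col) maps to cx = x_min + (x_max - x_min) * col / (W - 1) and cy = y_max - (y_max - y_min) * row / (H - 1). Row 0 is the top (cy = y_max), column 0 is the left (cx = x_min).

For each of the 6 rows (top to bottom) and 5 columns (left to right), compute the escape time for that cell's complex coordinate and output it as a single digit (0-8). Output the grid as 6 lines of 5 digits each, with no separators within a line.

(row=0, col=0): c = -1.3900 + -0.1900i → escape time 7
(row=0, col=1): c = -1.0050 + -0.1900i → escape time 8
(row=0, col=2): c = -0.6200 + -0.1900i → escape time 8
(row=0, col=3): c = -0.2350 + -0.1900i → escape time 8
(row=0, col=4): c = 0.1500 + -0.1900i → escape time 8
(row=1, col=0): c = -1.3900 + -0.4000i → escape time 5
(row=1, col=1): c = -1.0050 + -0.4000i → escape time 7
(row=1, col=2): c = -0.6200 + -0.4000i → escape time 8
(row=1, col=3): c = -0.2350 + -0.4000i → escape time 8
(row=1, col=4): c = 0.1500 + -0.4000i → escape time 8
(row=2, col=0): c = -1.3900 + -0.6100i → escape time 3
(row=2, col=1): c = -1.0050 + -0.6100i → escape time 4
(row=2, col=2): c = -0.6200 + -0.6100i → escape time 8
(row=2, col=3): c = -0.2350 + -0.6100i → escape time 8
(row=2, col=4): c = 0.1500 + -0.6100i → escape time 8
(row=3, col=0): c = -1.3900 + -0.8200i → escape time 3
(row=3, col=1): c = -1.0050 + -0.8200i → escape time 3
(row=3, col=2): c = -0.6200 + -0.8200i → escape time 4
(row=3, col=3): c = -0.2350 + -0.8200i → escape time 8
(row=3, col=4): c = 0.1500 + -0.8200i → escape time 5
(row=4, col=0): c = -1.3900 + -1.0300i → escape time 3
(row=4, col=1): c = -1.0050 + -1.0300i → escape time 3
(row=4, col=2): c = -0.6200 + -1.0300i → escape time 4
(row=4, col=3): c = -0.2350 + -1.0300i → escape time 6
(row=4, col=4): c = 0.1500 + -1.0300i → escape time 4
(row=5, col=0): c = -1.3900 + -1.2400i → escape time 2
(row=5, col=1): c = -1.0050 + -1.2400i → escape time 3
(row=5, col=2): c = -0.6200 + -1.2400i → escape time 3
(row=5, col=3): c = -0.2350 + -1.2400i → escape time 3
(row=5, col=4): c = 0.1500 + -1.2400i → escape time 2

Answer: 78888
57888
34888
33485
33464
23332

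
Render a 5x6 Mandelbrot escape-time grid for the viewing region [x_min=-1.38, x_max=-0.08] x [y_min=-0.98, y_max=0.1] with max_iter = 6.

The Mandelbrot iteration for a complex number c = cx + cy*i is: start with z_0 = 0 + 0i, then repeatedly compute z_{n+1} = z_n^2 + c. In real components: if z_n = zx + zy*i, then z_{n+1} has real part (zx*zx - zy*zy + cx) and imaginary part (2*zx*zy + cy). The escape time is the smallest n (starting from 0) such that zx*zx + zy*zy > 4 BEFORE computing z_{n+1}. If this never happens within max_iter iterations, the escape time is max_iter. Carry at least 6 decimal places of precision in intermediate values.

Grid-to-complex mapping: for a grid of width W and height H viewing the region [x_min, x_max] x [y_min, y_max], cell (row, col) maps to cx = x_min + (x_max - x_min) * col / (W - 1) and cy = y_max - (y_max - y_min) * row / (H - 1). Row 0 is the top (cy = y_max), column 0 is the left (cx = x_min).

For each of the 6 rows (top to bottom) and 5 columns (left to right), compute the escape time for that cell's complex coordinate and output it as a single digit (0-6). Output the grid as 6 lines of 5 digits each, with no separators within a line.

(row=0, col=0): c = -1.3800 + 0.1000i → escape time 6
(row=0, col=1): c = -1.0550 + 0.1000i → escape time 6
(row=0, col=2): c = -0.7300 + 0.1000i → escape time 6
(row=0, col=3): c = -0.4050 + 0.1000i → escape time 6
(row=0, col=4): c = -0.0800 + 0.1000i → escape time 6
(row=1, col=0): c = -1.3800 + -0.1160i → escape time 6
(row=1, col=1): c = -1.0550 + -0.1160i → escape time 6
(row=1, col=2): c = -0.7300 + -0.1160i → escape time 6
(row=1, col=3): c = -0.4050 + -0.1160i → escape time 6
(row=1, col=4): c = -0.0800 + -0.1160i → escape time 6
(row=2, col=0): c = -1.3800 + -0.3320i → escape time 5
(row=2, col=1): c = -1.0550 + -0.3320i → escape time 6
(row=2, col=2): c = -0.7300 + -0.3320i → escape time 6
(row=2, col=3): c = -0.4050 + -0.3320i → escape time 6
(row=2, col=4): c = -0.0800 + -0.3320i → escape time 6
(row=3, col=0): c = -1.3800 + -0.5480i → escape time 3
(row=3, col=1): c = -1.0550 + -0.5480i → escape time 5
(row=3, col=2): c = -0.7300 + -0.5480i → escape time 6
(row=3, col=3): c = -0.4050 + -0.5480i → escape time 6
(row=3, col=4): c = -0.0800 + -0.5480i → escape time 6
(row=4, col=0): c = -1.3800 + -0.7640i → escape time 3
(row=4, col=1): c = -1.0550 + -0.7640i → escape time 3
(row=4, col=2): c = -0.7300 + -0.7640i → escape time 4
(row=4, col=3): c = -0.4050 + -0.7640i → escape time 6
(row=4, col=4): c = -0.0800 + -0.7640i → escape time 6
(row=5, col=0): c = -1.3800 + -0.9800i → escape time 3
(row=5, col=1): c = -1.0550 + -0.9800i → escape time 3
(row=5, col=2): c = -0.7300 + -0.9800i → escape time 3
(row=5, col=3): c = -0.4050 + -0.9800i → escape time 4
(row=5, col=4): c = -0.0800 + -0.9800i → escape time 6

Answer: 66666
66666
56666
35666
33466
33346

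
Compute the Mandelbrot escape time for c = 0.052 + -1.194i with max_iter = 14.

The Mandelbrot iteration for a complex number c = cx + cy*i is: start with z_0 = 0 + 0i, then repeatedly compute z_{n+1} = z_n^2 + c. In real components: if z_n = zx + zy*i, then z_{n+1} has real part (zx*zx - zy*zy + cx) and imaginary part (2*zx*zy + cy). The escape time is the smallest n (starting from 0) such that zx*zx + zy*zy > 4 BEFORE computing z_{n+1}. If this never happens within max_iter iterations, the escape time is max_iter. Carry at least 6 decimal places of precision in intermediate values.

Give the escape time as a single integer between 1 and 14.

Answer: 3

Derivation:
z_0 = 0 + 0i, c = 0.0520 + -1.1940i
Iter 1: z = 0.0520 + -1.1940i, |z|^2 = 1.4283
Iter 2: z = -1.3709 + -1.3182i, |z|^2 = 3.6170
Iter 3: z = 0.1939 + 2.4203i, |z|^2 = 5.8952
Escaped at iteration 3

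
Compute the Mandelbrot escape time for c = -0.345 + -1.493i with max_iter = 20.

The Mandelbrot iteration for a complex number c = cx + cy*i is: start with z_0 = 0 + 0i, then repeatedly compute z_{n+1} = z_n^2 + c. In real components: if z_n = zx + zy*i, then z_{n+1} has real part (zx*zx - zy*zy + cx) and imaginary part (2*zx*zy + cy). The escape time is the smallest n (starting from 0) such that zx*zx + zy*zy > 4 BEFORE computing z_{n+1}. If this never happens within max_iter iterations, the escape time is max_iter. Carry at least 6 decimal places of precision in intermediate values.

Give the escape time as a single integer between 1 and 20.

Answer: 2

Derivation:
z_0 = 0 + 0i, c = -0.3450 + -1.4930i
Iter 1: z = -0.3450 + -1.4930i, |z|^2 = 2.3481
Iter 2: z = -2.4550 + -0.4628i, |z|^2 = 6.2414
Escaped at iteration 2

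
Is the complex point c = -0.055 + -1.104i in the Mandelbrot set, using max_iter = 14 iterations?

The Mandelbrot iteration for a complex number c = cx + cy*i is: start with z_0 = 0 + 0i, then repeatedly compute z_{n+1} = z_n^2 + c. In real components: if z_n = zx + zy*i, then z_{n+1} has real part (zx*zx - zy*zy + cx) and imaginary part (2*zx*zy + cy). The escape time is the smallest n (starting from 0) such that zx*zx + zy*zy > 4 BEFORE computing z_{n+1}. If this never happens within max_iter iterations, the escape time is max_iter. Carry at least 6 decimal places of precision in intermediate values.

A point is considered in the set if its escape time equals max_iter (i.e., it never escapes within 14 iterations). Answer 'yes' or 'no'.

Answer: no

Derivation:
z_0 = 0 + 0i, c = -0.0550 + -1.1040i
Iter 1: z = -0.0550 + -1.1040i, |z|^2 = 1.2218
Iter 2: z = -1.2708 + -0.9826i, |z|^2 = 2.5803
Iter 3: z = 0.5945 + 1.3933i, |z|^2 = 2.2946
Iter 4: z = -1.6428 + 0.5525i, |z|^2 = 3.0039
Iter 5: z = 2.3383 + -2.9194i, |z|^2 = 13.9906
Escaped at iteration 5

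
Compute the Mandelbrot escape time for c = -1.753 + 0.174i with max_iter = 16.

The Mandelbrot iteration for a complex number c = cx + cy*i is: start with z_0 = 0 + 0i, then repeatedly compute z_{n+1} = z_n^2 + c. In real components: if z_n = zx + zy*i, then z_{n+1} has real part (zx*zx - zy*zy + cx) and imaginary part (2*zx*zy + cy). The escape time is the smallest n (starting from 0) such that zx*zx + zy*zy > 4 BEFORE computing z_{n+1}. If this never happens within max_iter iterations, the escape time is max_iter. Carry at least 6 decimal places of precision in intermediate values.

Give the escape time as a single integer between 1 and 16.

z_0 = 0 + 0i, c = -1.7530 + 0.1740i
Iter 1: z = -1.7530 + 0.1740i, |z|^2 = 3.1033
Iter 2: z = 1.2897 + -0.4360i, |z|^2 = 1.8535
Iter 3: z = -0.2797 + -0.9508i, |z|^2 = 0.9822
Iter 4: z = -2.5787 + 0.7059i, |z|^2 = 7.1480
Escaped at iteration 4

Answer: 4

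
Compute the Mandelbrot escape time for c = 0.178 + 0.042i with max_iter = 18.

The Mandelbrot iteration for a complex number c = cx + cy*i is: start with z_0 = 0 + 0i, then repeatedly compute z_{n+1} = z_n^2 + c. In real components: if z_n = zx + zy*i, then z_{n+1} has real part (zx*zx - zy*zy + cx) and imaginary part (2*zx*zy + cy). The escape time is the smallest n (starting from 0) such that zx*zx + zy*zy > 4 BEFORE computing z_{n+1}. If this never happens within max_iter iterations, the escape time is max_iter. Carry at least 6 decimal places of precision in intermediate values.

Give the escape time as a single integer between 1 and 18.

z_0 = 0 + 0i, c = 0.1780 + 0.0420i
Iter 1: z = 0.1780 + 0.0420i, |z|^2 = 0.0334
Iter 2: z = 0.2079 + 0.0570i, |z|^2 = 0.0465
Iter 3: z = 0.2180 + 0.0657i, |z|^2 = 0.0518
Iter 4: z = 0.2212 + 0.0706i, |z|^2 = 0.0539
Iter 5: z = 0.2219 + 0.0732i, |z|^2 = 0.0546
Iter 6: z = 0.2219 + 0.0745i, |z|^2 = 0.0548
Iter 7: z = 0.2217 + 0.0751i, |z|^2 = 0.0548
Iter 8: z = 0.2215 + 0.0753i, |z|^2 = 0.0547
Iter 9: z = 0.2214 + 0.0754i, |z|^2 = 0.0547
Iter 10: z = 0.2213 + 0.0754i, |z|^2 = 0.0547
Iter 11: z = 0.2213 + 0.0754i, |z|^2 = 0.0547
Iter 12: z = 0.2213 + 0.0754i, |z|^2 = 0.0547
Iter 13: z = 0.2213 + 0.0754i, |z|^2 = 0.0546
Iter 14: z = 0.2213 + 0.0754i, |z|^2 = 0.0546
Iter 15: z = 0.2213 + 0.0753i, |z|^2 = 0.0546
Iter 16: z = 0.2213 + 0.0753i, |z|^2 = 0.0546
Iter 17: z = 0.2213 + 0.0753i, |z|^2 = 0.0546

Answer: 18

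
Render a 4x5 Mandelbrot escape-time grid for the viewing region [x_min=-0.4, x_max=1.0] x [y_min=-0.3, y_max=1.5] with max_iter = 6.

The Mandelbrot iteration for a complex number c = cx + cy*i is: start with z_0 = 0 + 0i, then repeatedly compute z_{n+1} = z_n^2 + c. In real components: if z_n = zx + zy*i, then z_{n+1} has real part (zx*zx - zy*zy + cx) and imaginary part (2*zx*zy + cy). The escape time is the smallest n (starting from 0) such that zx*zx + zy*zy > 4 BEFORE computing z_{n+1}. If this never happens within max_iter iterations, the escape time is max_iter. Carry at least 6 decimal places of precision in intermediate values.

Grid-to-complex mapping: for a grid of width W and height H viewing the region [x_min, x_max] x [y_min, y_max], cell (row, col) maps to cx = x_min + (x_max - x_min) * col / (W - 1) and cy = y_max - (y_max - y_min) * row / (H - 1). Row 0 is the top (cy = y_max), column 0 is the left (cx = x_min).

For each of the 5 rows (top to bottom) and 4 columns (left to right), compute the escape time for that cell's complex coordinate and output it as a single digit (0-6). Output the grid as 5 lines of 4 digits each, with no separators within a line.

Answer: 2222
4422
6642
6652
6652

Derivation:
(row=0, col=0): c = -0.4000 + 1.5000i → escape time 2
(row=0, col=1): c = 0.0667 + 1.5000i → escape time 2
(row=0, col=2): c = 0.5333 + 1.5000i → escape time 2
(row=0, col=3): c = 1.0000 + 1.5000i → escape time 2
(row=1, col=0): c = -0.4000 + 1.0500i → escape time 4
(row=1, col=1): c = 0.0667 + 1.0500i → escape time 4
(row=1, col=2): c = 0.5333 + 1.0500i → escape time 2
(row=1, col=3): c = 1.0000 + 1.0500i → escape time 2
(row=2, col=0): c = -0.4000 + 0.6000i → escape time 6
(row=2, col=1): c = 0.0667 + 0.6000i → escape time 6
(row=2, col=2): c = 0.5333 + 0.6000i → escape time 4
(row=2, col=3): c = 1.0000 + 0.6000i → escape time 2
(row=3, col=0): c = -0.4000 + 0.1500i → escape time 6
(row=3, col=1): c = 0.0667 + 0.1500i → escape time 6
(row=3, col=2): c = 0.5333 + 0.1500i → escape time 5
(row=3, col=3): c = 1.0000 + 0.1500i → escape time 2
(row=4, col=0): c = -0.4000 + -0.3000i → escape time 6
(row=4, col=1): c = 0.0667 + -0.3000i → escape time 6
(row=4, col=2): c = 0.5333 + -0.3000i → escape time 5
(row=4, col=3): c = 1.0000 + -0.3000i → escape time 2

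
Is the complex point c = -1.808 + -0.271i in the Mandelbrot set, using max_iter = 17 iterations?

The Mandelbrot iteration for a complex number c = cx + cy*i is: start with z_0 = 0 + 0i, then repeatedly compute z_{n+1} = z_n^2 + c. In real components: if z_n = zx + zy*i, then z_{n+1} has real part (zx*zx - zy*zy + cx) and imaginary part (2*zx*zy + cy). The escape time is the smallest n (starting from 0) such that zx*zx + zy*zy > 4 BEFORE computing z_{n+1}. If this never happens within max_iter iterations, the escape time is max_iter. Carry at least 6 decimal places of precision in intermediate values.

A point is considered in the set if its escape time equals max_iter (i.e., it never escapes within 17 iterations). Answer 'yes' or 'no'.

Answer: no

Derivation:
z_0 = 0 + 0i, c = -1.8080 + -0.2710i
Iter 1: z = -1.8080 + -0.2710i, |z|^2 = 3.3423
Iter 2: z = 1.3874 + 0.7089i, |z|^2 = 2.4275
Iter 3: z = -0.3856 + 1.6962i, |z|^2 = 3.0258
Iter 4: z = -4.5363 + -1.5793i, |z|^2 = 23.0724
Escaped at iteration 4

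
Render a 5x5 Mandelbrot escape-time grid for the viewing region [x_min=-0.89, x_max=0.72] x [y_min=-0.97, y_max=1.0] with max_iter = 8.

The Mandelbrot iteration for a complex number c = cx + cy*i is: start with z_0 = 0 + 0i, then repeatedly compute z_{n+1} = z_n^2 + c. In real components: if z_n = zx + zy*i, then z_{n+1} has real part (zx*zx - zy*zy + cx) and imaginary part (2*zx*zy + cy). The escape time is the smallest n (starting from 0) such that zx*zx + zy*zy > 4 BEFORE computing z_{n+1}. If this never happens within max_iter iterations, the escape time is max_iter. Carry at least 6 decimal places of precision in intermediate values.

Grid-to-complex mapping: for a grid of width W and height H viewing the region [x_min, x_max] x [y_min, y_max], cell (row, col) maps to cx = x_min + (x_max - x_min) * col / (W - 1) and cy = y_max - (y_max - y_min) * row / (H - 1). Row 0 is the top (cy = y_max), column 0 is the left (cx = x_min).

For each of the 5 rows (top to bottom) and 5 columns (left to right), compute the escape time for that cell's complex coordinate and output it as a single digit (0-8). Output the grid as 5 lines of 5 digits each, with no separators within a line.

(row=0, col=0): c = -0.8900 + 1.0000i → escape time 3
(row=0, col=1): c = -0.4875 + 1.0000i → escape time 4
(row=0, col=2): c = -0.0850 + 1.0000i → escape time 8
(row=0, col=3): c = 0.3175 + 1.0000i → escape time 3
(row=0, col=4): c = 0.7200 + 1.0000i → escape time 2
(row=1, col=0): c = -0.8900 + 0.5075i → escape time 5
(row=1, col=1): c = -0.4875 + 0.5075i → escape time 8
(row=1, col=2): c = -0.0850 + 0.5075i → escape time 8
(row=1, col=3): c = 0.3175 + 0.5075i → escape time 8
(row=1, col=4): c = 0.7200 + 0.5075i → escape time 3
(row=2, col=0): c = -0.8900 + 0.0150i → escape time 8
(row=2, col=1): c = -0.4875 + 0.0150i → escape time 8
(row=2, col=2): c = -0.0850 + 0.0150i → escape time 8
(row=2, col=3): c = 0.3175 + 0.0150i → escape time 8
(row=2, col=4): c = 0.7200 + 0.0150i → escape time 3
(row=3, col=0): c = -0.8900 + -0.4775i → escape time 6
(row=3, col=1): c = -0.4875 + -0.4775i → escape time 8
(row=3, col=2): c = -0.0850 + -0.4775i → escape time 8
(row=3, col=3): c = 0.3175 + -0.4775i → escape time 8
(row=3, col=4): c = 0.7200 + -0.4775i → escape time 3
(row=4, col=0): c = -0.8900 + -0.9700i → escape time 3
(row=4, col=1): c = -0.4875 + -0.9700i → escape time 4
(row=4, col=2): c = -0.0850 + -0.9700i → escape time 8
(row=4, col=3): c = 0.3175 + -0.9700i → escape time 3
(row=4, col=4): c = 0.7200 + -0.9700i → escape time 2

Answer: 34832
58883
88883
68883
34832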